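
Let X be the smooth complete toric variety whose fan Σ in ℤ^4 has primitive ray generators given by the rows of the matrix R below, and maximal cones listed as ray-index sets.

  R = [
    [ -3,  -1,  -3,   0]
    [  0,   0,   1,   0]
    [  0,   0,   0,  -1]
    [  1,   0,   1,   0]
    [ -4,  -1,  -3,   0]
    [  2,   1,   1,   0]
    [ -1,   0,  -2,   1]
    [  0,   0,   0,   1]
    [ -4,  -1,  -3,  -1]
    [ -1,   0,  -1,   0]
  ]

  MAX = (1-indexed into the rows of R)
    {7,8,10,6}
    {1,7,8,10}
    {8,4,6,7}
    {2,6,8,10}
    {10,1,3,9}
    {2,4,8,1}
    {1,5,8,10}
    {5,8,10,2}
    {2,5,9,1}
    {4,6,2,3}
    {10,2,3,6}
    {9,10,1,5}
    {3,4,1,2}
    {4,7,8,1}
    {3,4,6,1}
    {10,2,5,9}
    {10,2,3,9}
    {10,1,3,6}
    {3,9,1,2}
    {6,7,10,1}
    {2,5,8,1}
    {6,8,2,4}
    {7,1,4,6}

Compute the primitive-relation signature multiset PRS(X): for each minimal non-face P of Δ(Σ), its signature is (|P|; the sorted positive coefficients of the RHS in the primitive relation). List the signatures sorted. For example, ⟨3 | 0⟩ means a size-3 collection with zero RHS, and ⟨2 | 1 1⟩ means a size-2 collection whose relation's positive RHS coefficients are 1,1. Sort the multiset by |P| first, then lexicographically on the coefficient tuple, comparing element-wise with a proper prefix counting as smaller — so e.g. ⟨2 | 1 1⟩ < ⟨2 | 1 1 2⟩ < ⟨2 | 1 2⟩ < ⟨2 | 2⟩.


Σ has 15 primitive collections:

  P={3,8}:  v_{3} + v_{8} = 0  ⟹  sig = ⟨2 | 0⟩
  P={4,10}:  v_{4} + v_{10} = 0  ⟹  sig = ⟨2 | 0⟩
  P={3,5}:  v_{3} + v_{5} = v_{9}  ⟹  sig = ⟨2 | 1⟩
  P={8,9}:  v_{8} + v_{9} = v_{5}  ⟹  sig = ⟨2 | 1⟩
  P={2,7}:  v_{2} + v_{7} = v_{8} + v_{10}  ⟹  sig = ⟨2 | 1 1⟩
  P={3,7}:  v_{3} + v_{7} = v_{1} + v_{6}  ⟹  sig = ⟨2 | 1 1⟩
  P={4,5}:  v_{4} + v_{5} = v_{1} + v_{2}  ⟹  sig = ⟨2 | 1 1⟩
  P={4,9}:  v_{4} + v_{9} = v_{1} + v_{2} + v_{3}  ⟹  sig = ⟨2 | 1 1 1⟩
  P={5,7}:  v_{5} + v_{7} = v_{1} + v_{8} + 2·v_{10}  ⟹  sig = ⟨2 | 1 1 2⟩
  P={6,9}:  v_{6} + v_{9} = v_{3} + 2·v_{10}  ⟹  sig = ⟨2 | 1 2⟩
  P={7,9}:  v_{7} + v_{9} = v_{1} + 2·v_{10}  ⟹  sig = ⟨2 | 1 2⟩
  P={5,6}:  v_{5} + v_{6} = 2·v_{10}  ⟹  sig = ⟨2 | 2⟩
  P={1,2,6}:  v_{1} + v_{2} + v_{6} = v_{10}  ⟹  sig = ⟨3 | 1⟩
  P={1,2,10}:  v_{1} + v_{2} + v_{10} = v_{5}  ⟹  sig = ⟨3 | 1⟩
  P={1,6,8}:  v_{1} + v_{6} + v_{8} = v_{7}  ⟹  sig = ⟨3 | 1⟩

Signatures (|P|; sorted positive RHS coefficients), sorted:
[⟨2 | 0⟩, ⟨2 | 0⟩, ⟨2 | 1⟩, ⟨2 | 1⟩, ⟨2 | 1 1⟩, ⟨2 | 1 1⟩, ⟨2 | 1 1⟩, ⟨2 | 1 1 1⟩, ⟨2 | 1 1 2⟩, ⟨2 | 1 2⟩, ⟨2 | 1 2⟩, ⟨2 | 2⟩, ⟨3 | 1⟩, ⟨3 | 1⟩, ⟨3 | 1⟩]


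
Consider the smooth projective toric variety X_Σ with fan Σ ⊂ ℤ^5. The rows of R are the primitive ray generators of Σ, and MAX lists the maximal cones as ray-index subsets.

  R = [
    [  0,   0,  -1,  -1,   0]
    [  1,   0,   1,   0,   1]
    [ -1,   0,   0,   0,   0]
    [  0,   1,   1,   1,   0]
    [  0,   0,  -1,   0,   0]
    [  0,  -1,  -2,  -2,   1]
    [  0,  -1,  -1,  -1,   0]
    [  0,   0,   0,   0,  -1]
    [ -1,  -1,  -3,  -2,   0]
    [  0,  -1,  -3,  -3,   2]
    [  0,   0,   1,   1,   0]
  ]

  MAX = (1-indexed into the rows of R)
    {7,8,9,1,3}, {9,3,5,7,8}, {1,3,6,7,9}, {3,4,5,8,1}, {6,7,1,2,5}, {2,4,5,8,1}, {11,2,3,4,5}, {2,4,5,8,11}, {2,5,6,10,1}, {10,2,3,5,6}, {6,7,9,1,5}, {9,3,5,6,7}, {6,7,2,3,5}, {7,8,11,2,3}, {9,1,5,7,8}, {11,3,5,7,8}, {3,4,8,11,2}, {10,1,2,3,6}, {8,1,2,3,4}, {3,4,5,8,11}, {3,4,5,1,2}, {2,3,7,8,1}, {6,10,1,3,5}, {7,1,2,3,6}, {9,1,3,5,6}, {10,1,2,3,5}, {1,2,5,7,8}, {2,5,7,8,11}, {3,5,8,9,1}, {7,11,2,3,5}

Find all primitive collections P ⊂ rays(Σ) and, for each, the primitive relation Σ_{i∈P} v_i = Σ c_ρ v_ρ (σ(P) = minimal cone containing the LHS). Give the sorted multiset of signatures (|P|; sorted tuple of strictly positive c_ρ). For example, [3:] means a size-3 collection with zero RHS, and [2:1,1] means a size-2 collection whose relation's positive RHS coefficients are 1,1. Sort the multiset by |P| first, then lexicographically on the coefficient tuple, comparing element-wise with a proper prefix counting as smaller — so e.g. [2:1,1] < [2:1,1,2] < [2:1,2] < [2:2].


The 16 primitive collections of Σ (r=11, n=5):

  P={1,11}:  v_{1} + v_{11} = 0 — sig = [2:]
  P={4,7}:  v_{4} + v_{7} = 0 — sig = [2:]
  P={2,9}:  v_{2} + v_{9} = v_{6} — sig = [2:1]
  P={6,8}:  v_{6} + v_{8} = v_{1} + v_{7} — sig = [2:1,1]
  P={8,10}:  v_{8} + v_{10} = v_{1} + v_{6} — sig = [2:1,1]
  P={4,9}:  v_{4} + v_{9} = v_{1} + v_{3} + v_{5} — sig = [2:1,1,1]
  P={9,11}:  v_{9} + v_{11} = v_{3} + v_{5} + v_{7} — sig = [2:1,1,1]
  P={4,6}:  v_{4} + v_{6} = v_{1} + v_{2} + v_{3} + v_{5} — sig = [2:1,1,1,1]
  P={6,11}:  v_{6} + v_{11} = v_{2} + v_{3} + v_{5} + v_{7} — sig = [2:1,1,1,1]
  P={10,11}:  v_{10} + v_{11} = v_{2} + v_{3} + v_{5} + v_{6} — sig = [2:1,1,1,1]
  P={9,10}:  v_{9} + v_{10} = v_{1} + v_{3} + v_{5} + 2·v_{6} — sig = [2:1,1,1,2]
  P={7,10}:  v_{7} + v_{10} = 2·v_{6} — sig = [2:2]
  P={4,10}:  v_{4} + v_{10} = 2·v_{1} + 2·v_{2} + 2·v_{3} + 2·v_{5} — sig = [2:2,2,2,2]
  P={2,3,5,8}:  v_{2} + v_{3} + v_{5} + v_{8} = 0 — sig = [4:]
  P={1,3,5,7}:  v_{1} + v_{3} + v_{5} + v_{7} = v_{9} — sig = [4:1]
  P={1,2,3,5,6}:  v_{1} + v_{2} + v_{3} + v_{5} + v_{6} = v_{10} — sig = [5:1]

Signatures (|P|; sorted positive RHS coefficients), sorted:
    |P|=2: 13 collections, coeffs (), (), (1), (1,1), (1,1), (1,1,1), (1,1,1), (1,1,1,1), (1,1,1,1), (1,1,1,1), (1,1,1,2), (2), (2,2,2,2)
    |P|=4: 2 collections, coeffs (), (1)
    |P|=5: 1 collection, coeffs (1)


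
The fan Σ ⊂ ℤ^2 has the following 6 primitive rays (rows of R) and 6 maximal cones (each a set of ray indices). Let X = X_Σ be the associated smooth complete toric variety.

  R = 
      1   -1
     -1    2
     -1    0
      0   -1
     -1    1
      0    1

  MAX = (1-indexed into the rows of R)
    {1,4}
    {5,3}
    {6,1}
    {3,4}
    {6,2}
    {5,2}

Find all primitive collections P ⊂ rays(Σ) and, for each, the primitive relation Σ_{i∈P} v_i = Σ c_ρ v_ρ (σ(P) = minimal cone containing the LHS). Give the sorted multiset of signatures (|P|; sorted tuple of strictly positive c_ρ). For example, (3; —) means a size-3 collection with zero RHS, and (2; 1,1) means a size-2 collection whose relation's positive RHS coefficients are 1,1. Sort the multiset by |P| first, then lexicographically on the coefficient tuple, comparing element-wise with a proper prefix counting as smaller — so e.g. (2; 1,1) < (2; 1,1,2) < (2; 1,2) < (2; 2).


Δ(Σ) — 6 vertices, 9 min non-faces:

  P = {1,5}:  v_{1} + v_{5} = 0  so sig = (2; —)
  P = {4,6}:  v_{4} + v_{6} = 0  so sig = (2; —)
  P = {1,2}:  v_{1} + v_{2} = v_{6}  so sig = (2; 1)
  P = {1,3}:  v_{1} + v_{3} = v_{4}  so sig = (2; 1)
  P = {2,4}:  v_{2} + v_{4} = v_{5}  so sig = (2; 1)
  P = {3,6}:  v_{3} + v_{6} = v_{5}  so sig = (2; 1)
  P = {4,5}:  v_{4} + v_{5} = v_{3}  so sig = (2; 1)
  P = {5,6}:  v_{5} + v_{6} = v_{2}  so sig = (2; 1)
  P = {2,3}:  v_{2} + v_{3} = 2·v_{5}  so sig = (2; 2)

Sorted signature multiset PRS(X):
{ (2; —) ×2,  (2; 1) ×6,  (2; 2) }


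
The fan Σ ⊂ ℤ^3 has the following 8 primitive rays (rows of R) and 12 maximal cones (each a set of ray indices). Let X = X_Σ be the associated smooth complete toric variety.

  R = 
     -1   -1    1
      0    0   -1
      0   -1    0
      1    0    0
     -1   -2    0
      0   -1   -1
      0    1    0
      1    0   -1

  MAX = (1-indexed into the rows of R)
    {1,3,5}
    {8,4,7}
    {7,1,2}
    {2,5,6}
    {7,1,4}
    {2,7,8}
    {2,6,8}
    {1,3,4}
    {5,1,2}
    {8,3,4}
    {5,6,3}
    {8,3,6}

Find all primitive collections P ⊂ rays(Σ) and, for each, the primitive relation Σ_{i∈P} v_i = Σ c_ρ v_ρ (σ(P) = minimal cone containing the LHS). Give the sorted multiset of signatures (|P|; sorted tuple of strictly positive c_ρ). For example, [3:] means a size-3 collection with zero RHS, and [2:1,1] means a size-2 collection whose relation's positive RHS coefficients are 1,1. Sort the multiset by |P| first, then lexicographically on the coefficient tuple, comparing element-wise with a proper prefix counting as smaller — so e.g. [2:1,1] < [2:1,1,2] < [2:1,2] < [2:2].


The 10 primitive collections of Σ (r=8, n=3):

  {3,7}:  v_{3} + v_{7} = 0  ⇒ sig = [2:]
  {1,6}:  v_{1} + v_{6} = v_{5}  ⇒ sig = [2:1]
  {1,8}:  v_{1} + v_{8} = v_{3}  ⇒ sig = [2:1]
  {2,3}:  v_{2} + v_{3} = v_{6}  ⇒ sig = [2:1]
  {2,4}:  v_{2} + v_{4} = v_{8}  ⇒ sig = [2:1]
  {6,7}:  v_{6} + v_{7} = v_{2}  ⇒ sig = [2:1]
  {4,6}:  v_{4} + v_{6} = v_{3} + v_{8}  ⇒ sig = [2:1,1]
  {5,7}:  v_{5} + v_{7} = v_{1} + v_{2}  ⇒ sig = [2:1,1]
  {5,8}:  v_{5} + v_{8} = v_{3} + v_{6}  ⇒ sig = [2:1,1]
  {4,5}:  v_{4} + v_{5} = 2·v_{3}  ⇒ sig = [2:2]

Signatures (|P|; sorted positive RHS coefficients), sorted:
{ [2:],  [2:1] ×5,  [2:1,1] ×3,  [2:2] }


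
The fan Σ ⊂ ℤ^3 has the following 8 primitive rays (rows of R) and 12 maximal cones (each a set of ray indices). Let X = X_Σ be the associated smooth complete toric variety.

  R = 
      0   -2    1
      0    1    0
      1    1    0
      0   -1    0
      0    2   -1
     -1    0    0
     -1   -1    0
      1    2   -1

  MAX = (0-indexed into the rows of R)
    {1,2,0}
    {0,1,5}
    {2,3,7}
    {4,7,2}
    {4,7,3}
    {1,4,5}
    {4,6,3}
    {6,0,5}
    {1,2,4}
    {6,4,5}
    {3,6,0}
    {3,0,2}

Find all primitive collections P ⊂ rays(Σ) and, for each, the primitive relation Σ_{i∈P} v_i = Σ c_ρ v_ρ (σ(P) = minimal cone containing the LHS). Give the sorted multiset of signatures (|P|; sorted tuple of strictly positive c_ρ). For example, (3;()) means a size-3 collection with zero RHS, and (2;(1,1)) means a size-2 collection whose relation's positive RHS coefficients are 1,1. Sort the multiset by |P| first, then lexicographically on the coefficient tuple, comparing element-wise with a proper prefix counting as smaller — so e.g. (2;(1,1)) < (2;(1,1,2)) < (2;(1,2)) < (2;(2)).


11 minimal non-faces of Δ(Σ) (on 8 rays):

  P={0,4}:  v_{0} + v_{4} = 0  so sig = (2;())
  P={1,3}:  v_{1} + v_{3} = 0  so sig = (2;())
  P={2,6}:  v_{2} + v_{6} = 0  so sig = (2;())
  P={1,6}:  v_{1} + v_{6} = v_{5}  so sig = (2;(1))
  P={2,5}:  v_{2} + v_{5} = v_{1}  so sig = (2;(1))
  P={3,5}:  v_{3} + v_{5} = v_{6}  so sig = (2;(1))
  P={5,7}:  v_{5} + v_{7} = v_{4}  so sig = (2;(1))
  P={0,7}:  v_{0} + v_{7} = v_{2} + v_{3}  so sig = (2;(1,1))
  P={1,7}:  v_{1} + v_{7} = v_{2} + v_{4}  so sig = (2;(1,1))
  P={6,7}:  v_{6} + v_{7} = v_{3} + v_{4}  so sig = (2;(1,1))
  P={2,3,4}:  v_{2} + v_{3} + v_{4} = v_{7}  so sig = (3;(1))

Signatures (|P|; sorted positive RHS coefficients), sorted:
{ (2;()) ×3,  (2;(1)) ×4,  (2;(1,1)) ×3,  (3;(1)) }


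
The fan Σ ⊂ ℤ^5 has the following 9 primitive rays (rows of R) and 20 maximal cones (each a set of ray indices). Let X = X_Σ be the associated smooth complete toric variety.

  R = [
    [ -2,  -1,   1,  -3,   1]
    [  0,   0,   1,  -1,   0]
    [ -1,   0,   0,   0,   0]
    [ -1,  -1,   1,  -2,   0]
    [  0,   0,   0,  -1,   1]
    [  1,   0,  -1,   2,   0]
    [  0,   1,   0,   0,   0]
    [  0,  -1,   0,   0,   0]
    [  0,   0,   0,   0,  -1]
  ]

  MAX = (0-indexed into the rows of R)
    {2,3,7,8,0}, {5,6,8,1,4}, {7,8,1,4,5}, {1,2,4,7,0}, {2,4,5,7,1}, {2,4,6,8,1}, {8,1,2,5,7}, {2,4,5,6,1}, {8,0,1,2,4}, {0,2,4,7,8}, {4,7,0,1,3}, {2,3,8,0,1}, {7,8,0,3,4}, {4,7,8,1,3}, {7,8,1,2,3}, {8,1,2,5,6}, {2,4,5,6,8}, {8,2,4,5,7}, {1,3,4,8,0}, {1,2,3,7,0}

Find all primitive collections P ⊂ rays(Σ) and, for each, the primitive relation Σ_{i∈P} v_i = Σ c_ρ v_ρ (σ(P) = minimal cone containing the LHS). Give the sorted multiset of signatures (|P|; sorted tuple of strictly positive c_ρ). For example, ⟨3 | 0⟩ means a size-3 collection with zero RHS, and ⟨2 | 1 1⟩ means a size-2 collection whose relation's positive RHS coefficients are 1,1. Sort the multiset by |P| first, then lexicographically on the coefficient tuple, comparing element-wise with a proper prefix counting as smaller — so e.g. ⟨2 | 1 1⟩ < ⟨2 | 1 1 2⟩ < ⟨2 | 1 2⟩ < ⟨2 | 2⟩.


9 collections generate NE(X_Σ); each relation:

  P={6,7}:  v_{6} + v_{7} = 0  ⇒ sig = ⟨2 | 0⟩
  P={3,5}:  v_{3} + v_{5} = v_{7}  ⇒ sig = ⟨2 | 1⟩
  P={0,5}:  v_{0} + v_{5} = v_{2} + v_{4} + v_{7}  ⇒ sig = ⟨2 | 1 1 1⟩
  P={3,6}:  v_{3} + v_{6} = v_{1} + v_{2} + v_{4} + v_{8}  ⇒ sig = ⟨2 | 1 1 1 1⟩
  P={0,6}:  v_{0} + v_{6} = v_{1} + 2·v_{2} + 2·v_{4} + v_{8}  ⇒ sig = ⟨2 | 1 1 2 2⟩
  P={2,3,4}:  v_{2} + v_{3} + v_{4} = v_{0}  ⇒ sig = ⟨3 | 1⟩
  P={0,1,7,8}:  v_{0} + v_{1} + v_{7} + v_{8} = 2·v_{3}  ⇒ sig = ⟨4 | 2⟩
  P={1,2,4,5,8}:  v_{1} + v_{2} + v_{4} + v_{5} + v_{8} = 0  ⇒ sig = ⟨5 | 0⟩
  P={1,2,4,7,8}:  v_{1} + v_{2} + v_{4} + v_{7} + v_{8} = v_{3}  ⇒ sig = ⟨5 | 1⟩

Hence PRS(X_Σ) =
[⟨2 | 0⟩, ⟨2 | 1⟩, ⟨2 | 1 1 1⟩, ⟨2 | 1 1 1 1⟩, ⟨2 | 1 1 2 2⟩, ⟨3 | 1⟩, ⟨4 | 2⟩, ⟨5 | 0⟩, ⟨5 | 1⟩]


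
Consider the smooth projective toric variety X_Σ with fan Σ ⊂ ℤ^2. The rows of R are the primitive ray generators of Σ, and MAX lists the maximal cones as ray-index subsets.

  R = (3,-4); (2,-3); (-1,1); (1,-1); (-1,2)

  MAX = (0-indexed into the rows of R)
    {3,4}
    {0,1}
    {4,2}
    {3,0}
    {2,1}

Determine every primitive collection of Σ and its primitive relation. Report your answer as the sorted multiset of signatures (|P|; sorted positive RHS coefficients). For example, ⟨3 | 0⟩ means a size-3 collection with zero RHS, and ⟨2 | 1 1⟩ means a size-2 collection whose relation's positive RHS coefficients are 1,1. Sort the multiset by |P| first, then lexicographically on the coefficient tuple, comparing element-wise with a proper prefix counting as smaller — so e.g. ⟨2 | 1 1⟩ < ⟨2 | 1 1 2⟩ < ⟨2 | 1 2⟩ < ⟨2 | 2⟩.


5 collections generate NE(X_Σ); each relation:

  • {2,3}:  v_{2} + v_{3} = 0 ; sig = ⟨2 | 0⟩
  • {0,2}:  v_{0} + v_{2} = v_{1} ; sig = ⟨2 | 1⟩
  • {1,3}:  v_{1} + v_{3} = v_{0} ; sig = ⟨2 | 1⟩
  • {1,4}:  v_{1} + v_{4} = v_{3} ; sig = ⟨2 | 1⟩
  • {0,4}:  v_{0} + v_{4} = 2·v_{3} ; sig = ⟨2 | 2⟩

Hence PRS(X_Σ) =
    |P|=2: 5 collections, coeffs (), (1), (1), (1), (2)


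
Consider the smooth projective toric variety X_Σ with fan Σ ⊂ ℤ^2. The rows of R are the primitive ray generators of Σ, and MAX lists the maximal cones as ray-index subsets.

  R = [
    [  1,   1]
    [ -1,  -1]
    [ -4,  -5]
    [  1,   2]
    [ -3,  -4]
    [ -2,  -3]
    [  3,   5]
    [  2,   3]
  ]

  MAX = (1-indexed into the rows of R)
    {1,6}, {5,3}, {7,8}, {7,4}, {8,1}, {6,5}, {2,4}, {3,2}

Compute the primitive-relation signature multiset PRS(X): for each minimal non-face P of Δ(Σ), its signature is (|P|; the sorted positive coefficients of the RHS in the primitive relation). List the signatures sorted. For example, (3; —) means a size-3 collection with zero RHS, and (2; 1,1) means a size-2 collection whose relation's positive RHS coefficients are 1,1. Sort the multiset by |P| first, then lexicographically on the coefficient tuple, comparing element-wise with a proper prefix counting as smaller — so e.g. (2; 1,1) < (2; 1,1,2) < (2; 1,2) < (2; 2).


Σ has 20 primitive collections:

  P = {1,2}:  v_{1} + v_{2} = 0  →  sig = (2; —)
  P = {6,8}:  v_{6} + v_{8} = 0  →  sig = (2; —)
  P = {1,3}:  v_{1} + v_{3} = v_{5}  →  sig = (2; 1)
  P = {1,4}:  v_{1} + v_{4} = v_{8}  →  sig = (2; 1)
  P = {1,5}:  v_{1} + v_{5} = v_{6}  →  sig = (2; 1)
  P = {2,5}:  v_{2} + v_{5} = v_{3}  →  sig = (2; 1)
  P = {2,6}:  v_{2} + v_{6} = v_{5}  →  sig = (2; 1)
  P = {2,8}:  v_{2} + v_{8} = v_{4}  →  sig = (2; 1)
  P = {4,6}:  v_{4} + v_{6} = v_{2}  →  sig = (2; 1)
  P = {4,8}:  v_{4} + v_{8} = v_{7}  →  sig = (2; 1)
  P = {5,8}:  v_{5} + v_{8} = v_{2}  →  sig = (2; 1)
  P = {6,7}:  v_{6} + v_{7} = v_{4}  →  sig = (2; 1)
  P = {5,7}:  v_{5} + v_{7} = v_{2} + v_{4}  →  sig = (2; 1,1)
  P = {3,7}:  v_{3} + v_{7} = 2·v_{2} + v_{4}  →  sig = (2; 1,2)
  P = {1,7}:  v_{1} + v_{7} = 2·v_{8}  →  sig = (2; 2)
  P = {2,7}:  v_{2} + v_{7} = 2·v_{4}  →  sig = (2; 2)
  P = {3,6}:  v_{3} + v_{6} = 2·v_{5}  →  sig = (2; 2)
  P = {3,8}:  v_{3} + v_{8} = 2·v_{2}  →  sig = (2; 2)
  P = {4,5}:  v_{4} + v_{5} = 2·v_{2}  →  sig = (2; 2)
  P = {3,4}:  v_{3} + v_{4} = 3·v_{2}  →  sig = (2; 3)

Sorted signature multiset PRS(X):
    |P|=2: 20 collections, coeffs (), (), (1), (1), (1), (1), (1), (1), (1), (1), (1), (1), (1,1), (1,2), (2), (2), (2), (2), (2), (3)


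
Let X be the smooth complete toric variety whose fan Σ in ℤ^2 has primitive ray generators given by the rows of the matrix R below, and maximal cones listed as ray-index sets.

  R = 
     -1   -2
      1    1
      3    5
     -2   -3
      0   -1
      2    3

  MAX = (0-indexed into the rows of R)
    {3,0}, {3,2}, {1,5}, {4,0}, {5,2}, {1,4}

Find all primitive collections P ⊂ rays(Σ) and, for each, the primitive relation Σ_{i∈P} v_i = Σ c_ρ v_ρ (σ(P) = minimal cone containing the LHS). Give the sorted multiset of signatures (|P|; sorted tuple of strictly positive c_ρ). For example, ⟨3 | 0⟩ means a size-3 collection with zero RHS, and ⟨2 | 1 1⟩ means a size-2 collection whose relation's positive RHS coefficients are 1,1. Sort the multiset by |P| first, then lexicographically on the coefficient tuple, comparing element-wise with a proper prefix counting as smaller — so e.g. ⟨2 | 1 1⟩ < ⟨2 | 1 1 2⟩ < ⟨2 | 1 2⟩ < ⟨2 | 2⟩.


9 collections generate NE(X_Σ); each relation:

  P={3,5}:  v_{3} + v_{5} = 0  so sig = ⟨2 | 0⟩
  P={0,1}:  v_{0} + v_{1} = v_{4}  so sig = ⟨2 | 1⟩
  P={0,2}:  v_{0} + v_{2} = v_{5}  so sig = ⟨2 | 1⟩
  P={0,5}:  v_{0} + v_{5} = v_{1}  so sig = ⟨2 | 1⟩
  P={1,3}:  v_{1} + v_{3} = v_{0}  so sig = ⟨2 | 1⟩
  P={2,4}:  v_{2} + v_{4} = v_{1} + v_{5}  so sig = ⟨2 | 1 1⟩
  P={1,2}:  v_{1} + v_{2} = 2·v_{5}  so sig = ⟨2 | 2⟩
  P={3,4}:  v_{3} + v_{4} = 2·v_{0}  so sig = ⟨2 | 2⟩
  P={4,5}:  v_{4} + v_{5} = 2·v_{1}  so sig = ⟨2 | 2⟩

so the primitive-relation signature multiset is
    |P|=2: 9 collections, coeffs (), (1), (1), (1), (1), (1,1), (2), (2), (2)


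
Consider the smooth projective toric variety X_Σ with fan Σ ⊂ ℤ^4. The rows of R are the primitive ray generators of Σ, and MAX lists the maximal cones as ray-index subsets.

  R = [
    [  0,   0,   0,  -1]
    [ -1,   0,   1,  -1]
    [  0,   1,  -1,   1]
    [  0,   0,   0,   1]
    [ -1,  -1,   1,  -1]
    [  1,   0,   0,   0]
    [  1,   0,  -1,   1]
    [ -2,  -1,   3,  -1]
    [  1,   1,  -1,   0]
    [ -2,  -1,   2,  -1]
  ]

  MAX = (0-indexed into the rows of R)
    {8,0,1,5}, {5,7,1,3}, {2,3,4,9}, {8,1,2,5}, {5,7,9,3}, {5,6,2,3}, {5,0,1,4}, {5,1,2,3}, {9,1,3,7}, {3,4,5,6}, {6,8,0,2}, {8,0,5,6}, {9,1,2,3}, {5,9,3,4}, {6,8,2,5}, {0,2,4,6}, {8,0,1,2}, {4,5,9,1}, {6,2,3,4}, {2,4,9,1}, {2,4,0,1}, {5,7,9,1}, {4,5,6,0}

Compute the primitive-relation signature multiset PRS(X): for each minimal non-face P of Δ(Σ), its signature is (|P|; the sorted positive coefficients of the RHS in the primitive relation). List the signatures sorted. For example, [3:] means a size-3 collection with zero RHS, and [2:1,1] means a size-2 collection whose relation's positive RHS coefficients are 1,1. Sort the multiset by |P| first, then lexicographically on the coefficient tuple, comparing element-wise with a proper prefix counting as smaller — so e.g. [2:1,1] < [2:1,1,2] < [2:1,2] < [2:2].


17 minimal non-faces of Δ(Σ) (on 10 rays):

  {0,3}:  v_{0} + v_{3} = 0 ; sig = [2:]
  {1,6}:  v_{1} + v_{6} = 0 ; sig = [2:]
  {4,8}:  v_{4} + v_{8} = v_{0} ; sig = [2:1]
  {8,9}:  v_{8} + v_{9} = v_{1} ; sig = [2:1]
  {0,9}:  v_{0} + v_{9} = v_{1} + v_{4} ; sig = [2:1,1]
  {3,8}:  v_{3} + v_{8} = v_{2} + v_{5} ; sig = [2:1,1]
  {6,9}:  v_{6} + v_{9} = v_{3} + v_{4} ; sig = [2:1,1]
  {0,7}:  v_{0} + v_{7} = v_{1} + v_{5} + v_{9} ; sig = [2:1,1,1]
  {6,7}:  v_{6} + v_{7} = v_{3} + v_{5} + v_{9} ; sig = [2:1,1,1]
  {7,8}:  v_{7} + v_{8} = 2·v_{1} + v_{3} + v_{5} ; sig = [2:1,1,2]
  {4,7}:  v_{4} + v_{7} = v_{5} + 2·v_{9} ; sig = [2:1,2]
  {2,7}:  v_{2} + v_{7} = 2·v_{1} + 2·v_{3} ; sig = [2:2,2]
  {2,4,5}:  v_{2} + v_{4} + v_{5} = 0 ; sig = [3:]
  {0,2,5}:  v_{0} + v_{2} + v_{5} = v_{8} ; sig = [3:1]
  {1,3,4}:  v_{1} + v_{3} + v_{4} = v_{9} ; sig = [3:1]
  {2,5,9}:  v_{2} + v_{5} + v_{9} = v_{1} + v_{3} ; sig = [3:1,1]
  {1,3,5,9}:  v_{1} + v_{3} + v_{5} + v_{9} = v_{7} ; sig = [4:1]

Hence PRS(X_Σ) =
    |P|=2: 12 collections, coeffs (), (), (1), (1), (1,1), (1,1), (1,1), (1,1,1), (1,1,1), (1,1,2), (1,2), (2,2)
    |P|=3: 4 collections, coeffs (), (1), (1), (1,1)
    |P|=4: 1 collection, coeffs (1)


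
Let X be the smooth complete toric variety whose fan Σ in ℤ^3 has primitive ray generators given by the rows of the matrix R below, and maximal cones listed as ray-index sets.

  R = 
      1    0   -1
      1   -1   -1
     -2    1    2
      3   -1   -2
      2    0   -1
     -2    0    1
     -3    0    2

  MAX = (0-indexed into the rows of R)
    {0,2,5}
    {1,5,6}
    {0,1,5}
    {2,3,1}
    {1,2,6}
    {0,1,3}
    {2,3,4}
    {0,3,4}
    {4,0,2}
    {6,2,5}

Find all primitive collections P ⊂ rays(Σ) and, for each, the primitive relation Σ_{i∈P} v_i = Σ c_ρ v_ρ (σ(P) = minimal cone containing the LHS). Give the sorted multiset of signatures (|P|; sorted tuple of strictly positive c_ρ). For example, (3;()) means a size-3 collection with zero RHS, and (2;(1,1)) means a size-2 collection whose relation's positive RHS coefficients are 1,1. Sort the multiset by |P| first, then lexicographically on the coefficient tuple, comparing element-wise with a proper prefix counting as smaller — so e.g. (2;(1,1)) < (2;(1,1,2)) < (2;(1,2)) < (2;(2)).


9 collections generate NE(X_Σ); each relation:

  P = {4,5}:  v_{4} + v_{5} = 0  so sig = (2;())
  P = {0,6}:  v_{0} + v_{6} = v_{5}  so sig = (2;(1))
  P = {1,4}:  v_{1} + v_{4} = v_{3}  so sig = (2;(1))
  P = {3,5}:  v_{3} + v_{5} = v_{1}  so sig = (2;(1))
  P = {4,6}:  v_{4} + v_{6} = v_{1} + v_{2}  so sig = (2;(1,1))
  P = {3,6}:  v_{3} + v_{6} = 2·v_{1} + v_{2}  so sig = (2;(1,2))
  P = {0,1,2}:  v_{0} + v_{1} + v_{2} = 0  so sig = (3;())
  P = {0,2,3}:  v_{0} + v_{2} + v_{3} = v_{4}  so sig = (3;(1))
  P = {1,2,5}:  v_{1} + v_{2} + v_{5} = v_{6}  so sig = (3;(1))

so the primitive-relation signature multiset is
    (2;())
    (2;(1))
    (2;(1))
    (2;(1))
    (2;(1,1))
    (2;(1,2))
    (3;())
    (3;(1))
    (3;(1))


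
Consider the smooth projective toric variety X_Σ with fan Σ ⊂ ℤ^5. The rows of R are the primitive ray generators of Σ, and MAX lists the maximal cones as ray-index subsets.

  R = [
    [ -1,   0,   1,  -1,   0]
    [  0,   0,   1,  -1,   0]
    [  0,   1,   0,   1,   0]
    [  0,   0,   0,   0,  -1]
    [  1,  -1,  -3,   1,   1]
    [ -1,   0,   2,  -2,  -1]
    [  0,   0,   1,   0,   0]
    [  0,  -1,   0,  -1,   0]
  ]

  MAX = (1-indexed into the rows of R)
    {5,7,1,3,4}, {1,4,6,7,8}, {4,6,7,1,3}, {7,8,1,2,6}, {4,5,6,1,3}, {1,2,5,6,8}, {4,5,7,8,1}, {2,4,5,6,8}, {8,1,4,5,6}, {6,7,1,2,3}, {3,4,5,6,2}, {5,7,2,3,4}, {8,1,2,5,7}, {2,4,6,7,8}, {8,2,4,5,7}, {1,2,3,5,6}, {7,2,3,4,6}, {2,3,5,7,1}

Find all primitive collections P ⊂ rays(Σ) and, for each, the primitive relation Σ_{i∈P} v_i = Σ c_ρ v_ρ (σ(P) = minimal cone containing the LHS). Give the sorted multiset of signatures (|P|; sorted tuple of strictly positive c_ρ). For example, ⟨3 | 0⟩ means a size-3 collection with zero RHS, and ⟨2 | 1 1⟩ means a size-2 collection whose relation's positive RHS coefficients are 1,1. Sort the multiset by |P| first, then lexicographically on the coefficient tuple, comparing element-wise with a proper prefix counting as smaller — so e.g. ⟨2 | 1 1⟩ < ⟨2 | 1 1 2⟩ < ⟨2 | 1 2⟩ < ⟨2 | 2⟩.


The 3 primitive collections of Σ (r=8, n=5):

  P = {3,8}:  v_{3} + v_{8} = 0 — sig = ⟨2 | 0⟩
  P = {1,2,4}:  v_{1} + v_{2} + v_{4} = v_{6} — sig = ⟨3 | 1⟩
  P = {5,6,7}:  v_{5} + v_{6} + v_{7} = v_{8} — sig = ⟨3 | 1⟩

Sorted signature multiset PRS(X):
    |P|=2: 1 collection, coeffs ()
    |P|=3: 2 collections, coeffs (1), (1)


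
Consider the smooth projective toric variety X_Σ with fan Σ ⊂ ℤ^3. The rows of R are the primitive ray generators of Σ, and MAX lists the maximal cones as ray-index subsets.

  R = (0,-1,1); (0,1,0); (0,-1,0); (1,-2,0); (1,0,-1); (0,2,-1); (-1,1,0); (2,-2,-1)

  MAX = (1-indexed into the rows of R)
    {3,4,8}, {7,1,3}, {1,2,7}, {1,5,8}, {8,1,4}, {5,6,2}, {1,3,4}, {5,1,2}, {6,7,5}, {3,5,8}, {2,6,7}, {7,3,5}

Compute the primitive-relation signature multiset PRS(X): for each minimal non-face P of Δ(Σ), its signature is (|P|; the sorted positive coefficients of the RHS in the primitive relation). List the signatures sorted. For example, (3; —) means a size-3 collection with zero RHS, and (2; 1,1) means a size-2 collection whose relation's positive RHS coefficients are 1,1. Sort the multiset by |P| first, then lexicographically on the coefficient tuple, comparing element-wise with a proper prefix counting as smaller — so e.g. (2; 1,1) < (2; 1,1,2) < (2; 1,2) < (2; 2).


Minimal non-faces — 14 found among 8 rays, 12 max cones:

  P = {2,3}:  v_{2} + v_{3} = 0  ⇒ sig = (2; —)
  P = {1,6}:  v_{1} + v_{6} = v_{2}  ⇒ sig = (2; 1)
  P = {4,5}:  v_{4} + v_{5} = v_{8}  ⇒ sig = (2; 1)
  P = {4,6}:  v_{4} + v_{6} = v_{5}  ⇒ sig = (2; 1)
  P = {4,7}:  v_{4} + v_{7} = v_{3}  ⇒ sig = (2; 1)
  P = {2,4}:  v_{2} + v_{4} = v_{1} + v_{5}  ⇒ sig = (2; 1,1)
  P = {3,6}:  v_{3} + v_{6} = v_{5} + v_{7}  ⇒ sig = (2; 1,1)
  P = {7,8}:  v_{7} + v_{8} = v_{3} + v_{5}  ⇒ sig = (2; 1,1)
  P = {2,8}:  v_{2} + v_{8} = v_{1} + 2·v_{5}  ⇒ sig = (2; 1,2)
  P = {6,8}:  v_{6} + v_{8} = 2·v_{5}  ⇒ sig = (2; 2)
  P = {1,5,7}:  v_{1} + v_{5} + v_{7} = 0  ⇒ sig = (3; —)
  P = {1,3,5}:  v_{1} + v_{3} + v_{5} = v_{4}  ⇒ sig = (3; 1)
  P = {2,5,7}:  v_{2} + v_{5} + v_{7} = v_{6}  ⇒ sig = (3; 1)
  P = {1,3,8}:  v_{1} + v_{3} + v_{8} = 2·v_{4}  ⇒ sig = (3; 2)

so the primitive-relation signature multiset is
    (2; —)
    (2; 1)
    (2; 1)
    (2; 1)
    (2; 1)
    (2; 1,1)
    (2; 1,1)
    (2; 1,1)
    (2; 1,2)
    (2; 2)
    (3; —)
    (3; 1)
    (3; 1)
    (3; 2)


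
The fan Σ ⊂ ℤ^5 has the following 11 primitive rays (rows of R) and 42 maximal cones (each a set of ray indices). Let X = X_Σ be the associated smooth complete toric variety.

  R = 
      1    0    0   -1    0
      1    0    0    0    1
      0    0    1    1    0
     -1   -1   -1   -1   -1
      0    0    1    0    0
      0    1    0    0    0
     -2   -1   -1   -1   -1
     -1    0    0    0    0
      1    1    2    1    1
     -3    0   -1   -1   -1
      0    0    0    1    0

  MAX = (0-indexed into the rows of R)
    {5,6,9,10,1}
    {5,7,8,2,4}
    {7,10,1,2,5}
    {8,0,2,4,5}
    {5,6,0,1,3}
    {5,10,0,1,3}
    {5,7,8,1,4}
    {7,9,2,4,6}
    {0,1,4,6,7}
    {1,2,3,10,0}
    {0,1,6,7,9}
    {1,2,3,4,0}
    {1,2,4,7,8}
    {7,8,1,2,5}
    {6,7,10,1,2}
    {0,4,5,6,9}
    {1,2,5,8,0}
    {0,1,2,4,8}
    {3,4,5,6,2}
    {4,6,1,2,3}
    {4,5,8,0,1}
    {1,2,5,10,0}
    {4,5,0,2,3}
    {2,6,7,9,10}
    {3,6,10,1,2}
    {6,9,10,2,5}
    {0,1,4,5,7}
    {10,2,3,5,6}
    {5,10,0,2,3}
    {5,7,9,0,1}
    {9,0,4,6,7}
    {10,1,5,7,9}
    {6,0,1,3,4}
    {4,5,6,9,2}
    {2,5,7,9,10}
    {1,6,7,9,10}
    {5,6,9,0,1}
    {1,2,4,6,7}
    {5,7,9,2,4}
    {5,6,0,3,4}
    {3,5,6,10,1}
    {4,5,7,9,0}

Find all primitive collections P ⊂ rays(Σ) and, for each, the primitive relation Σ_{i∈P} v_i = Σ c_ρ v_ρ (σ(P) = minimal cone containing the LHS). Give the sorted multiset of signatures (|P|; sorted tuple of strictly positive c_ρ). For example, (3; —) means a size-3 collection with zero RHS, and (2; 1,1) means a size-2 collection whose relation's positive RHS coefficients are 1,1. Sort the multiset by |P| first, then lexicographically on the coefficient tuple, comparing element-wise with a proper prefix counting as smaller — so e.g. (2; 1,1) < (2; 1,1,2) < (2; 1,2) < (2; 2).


Δ(Σ) — 11 vertices, 22 min non-faces:

  {3,7}:  v_{3} + v_{7} = v_{6}  →  sig = (2; 1)
  {3,8}:  v_{3} + v_{8} = v_{4}  →  sig = (2; 1)
  {4,10}:  v_{4} + v_{10} = v_{2}  →  sig = (2; 1)
  {6,8}:  v_{6} + v_{8} = v_{4} + v_{7}  →  sig = (2; 1,1)
  {8,9}:  v_{8} + v_{9} = v_{4} + v_{5} + 2·v_{7}  →  sig = (2; 1,1,2)
  {8,10}:  v_{8} + v_{10} = v_{1} + 2·v_{2} + v_{5}  →  sig = (2; 1,1,2)
  {3,9}:  v_{3} + v_{9} = v_{5} + 2·v_{6}  →  sig = (2; 1,2)
  {0,7,10}:  v_{0} + v_{7} + v_{10} = 0  →  sig = (3; —)
  {0,2,7}:  v_{0} + v_{2} + v_{7} = v_{4}  →  sig = (3; 1)
  {0,6,10}:  v_{0} + v_{6} + v_{10} = v_{3}  →  sig = (3; 1)
  {5,6,7}:  v_{5} + v_{6} + v_{7} = v_{9}  →  sig = (3; 1)
  {0,2,6}:  v_{0} + v_{2} + v_{6} = v_{3} + v_{4}  →  sig = (3; 1,1)
  {0,9,10}:  v_{0} + v_{9} + v_{10} = v_{5} + v_{6}  →  sig = (3; 1,1)
  {0,2,9}:  v_{0} + v_{2} + v_{9} = v_{4} + v_{5} + v_{6}  →  sig = (3; 1,1,1)
  {0,7,8}:  v_{0} + v_{7} + v_{8} = v_{1} + 2·v_{4} + v_{5}  →  sig = (3; 1,1,2)
  {1,4,9}:  v_{1} + v_{4} + v_{9} = v_{0} + 3·v_{7}  →  sig = (3; 1,3)
  {1,2,9}:  v_{1} + v_{2} + v_{9} = 2·v_{7}  →  sig = (3; 2)
  {1,2,3,5}:  v_{1} + v_{2} + v_{3} + v_{5} = 0  →  sig = (4; —)
  {1,2,4,5}:  v_{1} + v_{2} + v_{4} + v_{5} = v_{8}  →  sig = (4; 1)
  {1,2,5,6}:  v_{1} + v_{2} + v_{5} + v_{6} = v_{7}  →  sig = (4; 1)
  {1,3,4,5}:  v_{1} + v_{3} + v_{4} + v_{5} = v_{0} + v_{7}  →  sig = (4; 1,1)
  {1,4,5,6}:  v_{1} + v_{4} + v_{5} + v_{6} = v_{0} + 2·v_{7}  →  sig = (4; 1,2)

Signatures (|P|; sorted positive RHS coefficients), sorted:
    (2; 1)
    (2; 1)
    (2; 1)
    (2; 1,1)
    (2; 1,1,2)
    (2; 1,1,2)
    (2; 1,2)
    (3; —)
    (3; 1)
    (3; 1)
    (3; 1)
    (3; 1,1)
    (3; 1,1)
    (3; 1,1,1)
    (3; 1,1,2)
    (3; 1,3)
    (3; 2)
    (4; —)
    (4; 1)
    (4; 1)
    (4; 1,1)
    (4; 1,2)


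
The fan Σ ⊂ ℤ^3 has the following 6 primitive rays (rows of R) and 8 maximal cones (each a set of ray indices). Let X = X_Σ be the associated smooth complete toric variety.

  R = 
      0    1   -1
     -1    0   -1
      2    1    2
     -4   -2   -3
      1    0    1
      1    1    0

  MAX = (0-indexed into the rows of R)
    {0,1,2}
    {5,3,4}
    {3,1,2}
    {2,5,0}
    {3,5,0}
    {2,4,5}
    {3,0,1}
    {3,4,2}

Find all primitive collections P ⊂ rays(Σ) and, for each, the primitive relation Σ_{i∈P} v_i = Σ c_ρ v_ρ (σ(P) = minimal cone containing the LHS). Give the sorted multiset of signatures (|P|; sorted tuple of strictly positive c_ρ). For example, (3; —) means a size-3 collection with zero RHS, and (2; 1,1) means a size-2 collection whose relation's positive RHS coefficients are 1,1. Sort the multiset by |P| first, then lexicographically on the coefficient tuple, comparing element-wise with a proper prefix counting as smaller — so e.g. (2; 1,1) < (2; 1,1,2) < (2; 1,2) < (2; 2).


Minimal non-faces — 5 found among 6 rays, 8 max cones:

  • {1,4}:  v_{1} + v_{4} = 0  so sig = (2; —)
  • {0,4}:  v_{0} + v_{4} = v_{5}  so sig = (2; 1)
  • {1,5}:  v_{1} + v_{5} = v_{0}  so sig = (2; 1)
  • {2,3,5}:  v_{2} + v_{3} + v_{5} = v_{1}  so sig = (3; 1)
  • {0,2,3}:  v_{0} + v_{2} + v_{3} = 2·v_{1}  so sig = (3; 2)

so the primitive-relation signature multiset is
[(2; —), (2; 1), (2; 1), (3; 1), (3; 2)]


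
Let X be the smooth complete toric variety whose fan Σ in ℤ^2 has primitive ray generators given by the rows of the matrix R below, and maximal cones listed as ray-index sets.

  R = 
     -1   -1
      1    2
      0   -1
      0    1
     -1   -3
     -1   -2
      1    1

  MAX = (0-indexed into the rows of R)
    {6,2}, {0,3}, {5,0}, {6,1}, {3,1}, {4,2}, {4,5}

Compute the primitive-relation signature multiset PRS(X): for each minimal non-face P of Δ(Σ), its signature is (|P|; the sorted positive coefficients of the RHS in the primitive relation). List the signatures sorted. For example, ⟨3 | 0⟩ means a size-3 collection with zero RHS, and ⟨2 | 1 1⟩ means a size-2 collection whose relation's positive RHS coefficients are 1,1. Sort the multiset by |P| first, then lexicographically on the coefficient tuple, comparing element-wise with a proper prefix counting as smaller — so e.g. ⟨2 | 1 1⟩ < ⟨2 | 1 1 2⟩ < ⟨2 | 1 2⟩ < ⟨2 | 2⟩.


Primitive collections (14):

  • {0,6}:  v_{0} + v_{6} = 0 — sig = ⟨2 | 0⟩
  • {1,5}:  v_{1} + v_{5} = 0 — sig = ⟨2 | 0⟩
  • {2,3}:  v_{2} + v_{3} = 0 — sig = ⟨2 | 0⟩
  • {0,1}:  v_{0} + v_{1} = v_{3} — sig = ⟨2 | 1⟩
  • {0,2}:  v_{0} + v_{2} = v_{5} — sig = ⟨2 | 1⟩
  • {1,2}:  v_{1} + v_{2} = v_{6} — sig = ⟨2 | 1⟩
  • {1,4}:  v_{1} + v_{4} = v_{2} — sig = ⟨2 | 1⟩
  • {2,5}:  v_{2} + v_{5} = v_{4} — sig = ⟨2 | 1⟩
  • {3,4}:  v_{3} + v_{4} = v_{5} — sig = ⟨2 | 1⟩
  • {3,5}:  v_{3} + v_{5} = v_{0} — sig = ⟨2 | 1⟩
  • {3,6}:  v_{3} + v_{6} = v_{1} — sig = ⟨2 | 1⟩
  • {5,6}:  v_{5} + v_{6} = v_{2} — sig = ⟨2 | 1⟩
  • {0,4}:  v_{0} + v_{4} = 2·v_{5} — sig = ⟨2 | 2⟩
  • {4,6}:  v_{4} + v_{6} = 2·v_{2} — sig = ⟨2 | 2⟩

Hence PRS(X_Σ) =
    |P|=2: 14 collections, coeffs (), (), (), (1), (1), (1), (1), (1), (1), (1), (1), (1), (2), (2)


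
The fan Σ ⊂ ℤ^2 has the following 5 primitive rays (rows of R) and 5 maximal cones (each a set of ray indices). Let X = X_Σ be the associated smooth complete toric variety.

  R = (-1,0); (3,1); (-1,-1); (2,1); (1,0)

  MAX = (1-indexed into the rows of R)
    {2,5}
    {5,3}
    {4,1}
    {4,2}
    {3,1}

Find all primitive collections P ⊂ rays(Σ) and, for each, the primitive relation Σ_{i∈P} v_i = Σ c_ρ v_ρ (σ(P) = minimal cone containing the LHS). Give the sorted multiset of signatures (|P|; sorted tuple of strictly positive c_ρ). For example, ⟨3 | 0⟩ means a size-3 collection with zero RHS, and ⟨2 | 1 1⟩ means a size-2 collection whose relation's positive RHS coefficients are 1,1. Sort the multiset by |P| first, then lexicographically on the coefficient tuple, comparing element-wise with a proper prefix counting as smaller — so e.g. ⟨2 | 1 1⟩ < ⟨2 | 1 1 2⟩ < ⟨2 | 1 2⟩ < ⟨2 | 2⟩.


5 collections generate NE(X_Σ); each relation:

  P = {1,5}:  v_{1} + v_{5} = 0  ⇒ sig = ⟨2 | 0⟩
  P = {1,2}:  v_{1} + v_{2} = v_{4}  ⇒ sig = ⟨2 | 1⟩
  P = {3,4}:  v_{3} + v_{4} = v_{5}  ⇒ sig = ⟨2 | 1⟩
  P = {4,5}:  v_{4} + v_{5} = v_{2}  ⇒ sig = ⟨2 | 1⟩
  P = {2,3}:  v_{2} + v_{3} = 2·v_{5}  ⇒ sig = ⟨2 | 2⟩

so the primitive-relation signature multiset is
    ⟨2 | 0⟩
    ⟨2 | 1⟩
    ⟨2 | 1⟩
    ⟨2 | 1⟩
    ⟨2 | 2⟩


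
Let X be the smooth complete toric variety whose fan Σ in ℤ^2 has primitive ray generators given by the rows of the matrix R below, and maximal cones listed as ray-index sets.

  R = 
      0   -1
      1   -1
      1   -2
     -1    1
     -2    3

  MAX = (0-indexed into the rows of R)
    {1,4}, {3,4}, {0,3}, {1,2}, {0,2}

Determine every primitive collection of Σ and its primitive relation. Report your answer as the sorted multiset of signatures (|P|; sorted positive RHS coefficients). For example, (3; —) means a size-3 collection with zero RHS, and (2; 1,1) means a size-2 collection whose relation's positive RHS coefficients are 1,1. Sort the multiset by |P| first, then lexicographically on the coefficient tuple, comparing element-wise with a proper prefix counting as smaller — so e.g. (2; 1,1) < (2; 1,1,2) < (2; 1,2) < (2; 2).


|primitive collections| = 5. Relations:

  {1,3}:  v_{1} + v_{3} = 0  so sig = (2; —)
  {0,1}:  v_{0} + v_{1} = v_{2}  so sig = (2; 1)
  {2,3}:  v_{2} + v_{3} = v_{0}  so sig = (2; 1)
  {2,4}:  v_{2} + v_{4} = v_{3}  so sig = (2; 1)
  {0,4}:  v_{0} + v_{4} = 2·v_{3}  so sig = (2; 2)

Signatures (|P|; sorted positive RHS coefficients), sorted:
{ (2; —),  (2; 1) ×3,  (2; 2) }


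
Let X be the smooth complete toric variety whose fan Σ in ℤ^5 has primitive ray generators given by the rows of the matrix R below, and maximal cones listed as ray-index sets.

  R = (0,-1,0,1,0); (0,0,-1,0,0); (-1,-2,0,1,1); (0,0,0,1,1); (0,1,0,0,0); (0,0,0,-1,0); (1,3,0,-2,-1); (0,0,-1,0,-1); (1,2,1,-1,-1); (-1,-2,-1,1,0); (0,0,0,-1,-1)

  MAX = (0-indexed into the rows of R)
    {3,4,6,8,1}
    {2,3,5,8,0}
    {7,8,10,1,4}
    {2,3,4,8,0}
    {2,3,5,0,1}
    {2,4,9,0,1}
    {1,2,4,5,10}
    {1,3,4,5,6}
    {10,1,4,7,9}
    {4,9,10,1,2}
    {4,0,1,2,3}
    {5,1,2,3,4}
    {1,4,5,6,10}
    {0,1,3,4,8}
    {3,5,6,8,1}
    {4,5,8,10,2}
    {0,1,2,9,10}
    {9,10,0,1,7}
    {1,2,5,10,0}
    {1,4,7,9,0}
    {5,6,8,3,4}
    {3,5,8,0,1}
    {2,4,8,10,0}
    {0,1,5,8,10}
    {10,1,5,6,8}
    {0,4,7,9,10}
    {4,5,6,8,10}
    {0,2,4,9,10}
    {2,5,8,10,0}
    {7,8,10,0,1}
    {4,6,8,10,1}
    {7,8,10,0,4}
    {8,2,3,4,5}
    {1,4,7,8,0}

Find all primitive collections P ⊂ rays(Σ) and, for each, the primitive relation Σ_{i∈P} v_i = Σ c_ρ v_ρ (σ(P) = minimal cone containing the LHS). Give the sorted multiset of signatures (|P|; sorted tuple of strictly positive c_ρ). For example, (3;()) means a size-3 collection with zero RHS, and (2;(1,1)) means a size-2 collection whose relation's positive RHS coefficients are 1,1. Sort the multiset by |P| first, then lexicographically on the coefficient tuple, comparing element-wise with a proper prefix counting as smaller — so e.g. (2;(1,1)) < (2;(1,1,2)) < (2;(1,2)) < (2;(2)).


|primitive collections| = 15. Relations:

  P = {3,10}:  v_{3} + v_{10} = 0  so sig = (2;())
  P = {2,7}:  v_{2} + v_{7} = v_{9}  so sig = (2;(1))
  P = {0,6}:  v_{0} + v_{6} = v_{1} + v_{8}  so sig = (2;(1,1))
  P = {2,6}:  v_{2} + v_{6} = v_{4} + v_{5}  so sig = (2;(1,1))
  P = {5,7}:  v_{5} + v_{7} = v_{1} + v_{10}  so sig = (2;(1,1))
  P = {3,7}:  v_{3} + v_{7} = v_{0} + v_{1} + v_{4}  so sig = (2;(1,1,1))
  P = {5,9}:  v_{5} + v_{9} = v_{1} + v_{2} + v_{10}  so sig = (2;(1,1,1))
  P = {6,9}:  v_{6} + v_{9} = v_{1} + v_{4} + v_{10}  so sig = (2;(1,1,1))
  P = {8,9}:  v_{8} + v_{9} = v_{0} + v_{4} + v_{10}  so sig = (2;(1,1,1))
  P = {3,9}:  v_{3} + v_{9} = v_{0} + v_{1} + v_{2} + v_{4}  so sig = (2;(1,1,1,1))
  P = {6,7}:  v_{6} + v_{7} = 2·v_{1} + v_{4} + v_{8} + v_{10}  so sig = (2;(1,1,1,2))
  P = {0,4,5}:  v_{0} + v_{4} + v_{5} = 0  so sig = (3;())
  P = {1,2,8}:  v_{1} + v_{2} + v_{8} = 0  so sig = (3;())
  P = {0,1,4,10}:  v_{0} + v_{1} + v_{4} + v_{10} = v_{7}  so sig = (4;(1))
  P = {1,4,5,8}:  v_{1} + v_{4} + v_{5} + v_{8} = v_{6}  so sig = (4;(1))

Sorted signature multiset PRS(X):
{ (2;()),  (2;(1)),  (2;(1,1)) ×3,  (2;(1,1,1)) ×4,  (2;(1,1,1,1)),  (2;(1,1,1,2)),  (3;()) ×2,  (4;(1)) ×2 }


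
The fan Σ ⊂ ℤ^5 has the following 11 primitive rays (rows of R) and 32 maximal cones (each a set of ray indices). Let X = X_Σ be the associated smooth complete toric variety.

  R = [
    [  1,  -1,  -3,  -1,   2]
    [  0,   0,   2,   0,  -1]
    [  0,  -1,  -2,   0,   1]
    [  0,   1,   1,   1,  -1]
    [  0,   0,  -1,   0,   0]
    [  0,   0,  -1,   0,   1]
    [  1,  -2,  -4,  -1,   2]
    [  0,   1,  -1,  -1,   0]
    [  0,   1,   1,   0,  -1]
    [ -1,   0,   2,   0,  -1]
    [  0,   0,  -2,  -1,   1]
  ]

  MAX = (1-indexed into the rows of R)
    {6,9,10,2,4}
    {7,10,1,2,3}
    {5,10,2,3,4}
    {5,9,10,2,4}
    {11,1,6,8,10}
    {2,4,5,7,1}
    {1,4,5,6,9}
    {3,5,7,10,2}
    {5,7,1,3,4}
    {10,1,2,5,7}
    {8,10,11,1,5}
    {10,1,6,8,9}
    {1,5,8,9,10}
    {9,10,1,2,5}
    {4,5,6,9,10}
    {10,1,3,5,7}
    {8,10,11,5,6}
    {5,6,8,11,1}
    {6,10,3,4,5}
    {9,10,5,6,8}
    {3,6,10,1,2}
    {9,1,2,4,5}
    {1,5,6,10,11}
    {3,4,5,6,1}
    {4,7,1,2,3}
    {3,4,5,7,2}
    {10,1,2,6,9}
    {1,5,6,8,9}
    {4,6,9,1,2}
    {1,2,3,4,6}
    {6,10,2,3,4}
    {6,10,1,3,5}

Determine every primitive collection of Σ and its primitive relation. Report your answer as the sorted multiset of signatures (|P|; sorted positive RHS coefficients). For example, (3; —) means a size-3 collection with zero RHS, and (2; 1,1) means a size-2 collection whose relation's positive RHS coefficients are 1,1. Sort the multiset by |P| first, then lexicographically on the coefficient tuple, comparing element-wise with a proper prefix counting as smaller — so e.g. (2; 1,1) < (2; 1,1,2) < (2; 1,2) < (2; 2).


|primitive collections| = 18. Relations:

  {3,9}:  v_{3} + v_{9} = v_{5} — sig = (2; 1)
  {9,11}:  v_{9} + v_{11} = v_{8} — sig = (2; 1)
  {3,8}:  v_{3} + v_{8} = v_{5} + v_{11} — sig = (2; 1,1)
  {6,7}:  v_{6} + v_{7} = v_{1} + v_{3} — sig = (2; 1,1)
  {2,11}:  v_{2} + v_{11} = v_{1} + v_{9} + v_{10} — sig = (2; 1,1,1)
  {4,11}:  v_{4} + v_{11} = v_{5} + v_{6} + v_{9} — sig = (2; 1,1,1)
  {3,11}:  v_{3} + v_{11} = v_{1} + 2·v_{5} + v_{6} + v_{10} — sig = (2; 1,1,1,2)
  {2,8}:  v_{2} + v_{8} = v_{1} + 2·v_{9} + v_{10} — sig = (2; 1,1,2)
  {4,8}:  v_{4} + v_{8} = v_{5} + v_{6} + 2·v_{9} — sig = (2; 1,1,2)
  {7,9}:  v_{7} + v_{9} = v_{1} + v_{2} + 2·v_{5} — sig = (2; 1,1,2)
  {7,8}:  v_{7} + v_{8} = 2·v_{1} + 2·v_{5} + v_{9} + v_{10} — sig = (2; 1,1,2,2)
  {7,11}:  v_{7} + v_{11} = 2·v_{1} + 2·v_{5} + v_{10} — sig = (2; 1,2,2)
  {1,4,10}:  v_{1} + v_{4} + v_{10} = 0 — sig = (3; —)
  {2,5,6}:  v_{2} + v_{5} + v_{6} = 0 — sig = (3; —)
  {4,7,10}:  v_{4} + v_{7} + v_{10} = v_{2} + v_{3} + v_{5} — sig = (3; 1,1,1)
  {1,2,3,5}:  v_{1} + v_{2} + v_{3} + v_{5} = v_{7} — sig = (4; 1)
  {1,5,6,9,10}:  v_{1} + v_{5} + v_{6} + v_{9} + v_{10} = v_{11} — sig = (5; 1)
  {1,5,6,8,10}:  v_{1} + v_{5} + v_{6} + v_{8} + v_{10} = 2·v_{11} — sig = (5; 2)

so the primitive-relation signature multiset is
    (2; 1)
    (2; 1)
    (2; 1,1)
    (2; 1,1)
    (2; 1,1,1)
    (2; 1,1,1)
    (2; 1,1,1,2)
    (2; 1,1,2)
    (2; 1,1,2)
    (2; 1,1,2)
    (2; 1,1,2,2)
    (2; 1,2,2)
    (3; —)
    (3; —)
    (3; 1,1,1)
    (4; 1)
    (5; 1)
    (5; 2)
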